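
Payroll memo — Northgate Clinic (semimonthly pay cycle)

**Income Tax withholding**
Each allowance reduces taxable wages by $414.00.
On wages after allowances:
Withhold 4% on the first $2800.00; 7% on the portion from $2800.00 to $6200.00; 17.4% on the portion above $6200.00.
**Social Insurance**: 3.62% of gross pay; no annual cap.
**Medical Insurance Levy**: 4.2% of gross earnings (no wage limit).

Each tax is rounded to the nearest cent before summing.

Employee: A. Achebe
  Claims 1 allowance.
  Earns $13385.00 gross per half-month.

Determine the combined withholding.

Income Tax: taxable = $13385.00 − 1×$414.00 = $12971.00
  $350.00 + 17.4% × ($12971.00 − $6200.00) = $350.00 + 17.4% × $6771.00 = $1528.15
Social Insurance: 3.62% × $13385.00 = $484.54
Medical Insurance Levy: 4.2% × $13385.00 = $562.17
Total: $1528.15 + $484.54 + $562.17 = $2574.86

$2574.86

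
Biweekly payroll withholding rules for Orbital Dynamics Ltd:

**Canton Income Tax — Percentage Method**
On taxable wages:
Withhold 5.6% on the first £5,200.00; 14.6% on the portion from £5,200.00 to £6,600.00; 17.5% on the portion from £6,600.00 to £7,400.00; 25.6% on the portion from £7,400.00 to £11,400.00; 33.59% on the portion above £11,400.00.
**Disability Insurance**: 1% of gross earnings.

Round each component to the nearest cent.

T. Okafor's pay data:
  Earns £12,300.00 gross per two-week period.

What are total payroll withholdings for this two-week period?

£2,084.91

Canton Income Tax: taxable = £12,300.00
  £1,659.60 + 33.59% × (£12,300.00 − £11,400.00) = £1,659.60 + 33.59% × £900.00 = £1,961.91
Disability Insurance: 1% × £12,300.00 = £123.00
Total: £1,961.91 + £123.00 = £2,084.91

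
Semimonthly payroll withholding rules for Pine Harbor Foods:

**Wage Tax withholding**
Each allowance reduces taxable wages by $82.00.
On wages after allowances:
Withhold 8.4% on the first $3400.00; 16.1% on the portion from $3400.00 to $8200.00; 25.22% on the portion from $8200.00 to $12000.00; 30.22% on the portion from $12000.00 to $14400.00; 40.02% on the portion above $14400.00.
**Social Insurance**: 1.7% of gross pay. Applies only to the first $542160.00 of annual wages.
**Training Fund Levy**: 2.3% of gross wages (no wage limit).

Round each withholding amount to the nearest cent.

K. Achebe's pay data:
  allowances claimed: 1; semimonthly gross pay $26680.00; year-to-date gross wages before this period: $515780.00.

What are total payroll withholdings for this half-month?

$8685.78

Wage Tax: taxable = $26680.00 − 1×$82.00 = $26598.00
  $2742.04 + 40.02% × ($26598.00 − $14400.00) = $2742.04 + 40.02% × $12198.00 = $7623.68
Social Insurance: cap $542160.00 − YTD $515780.00 = $26380.00 subject; 1.7% × $26380.00 = $448.46
Training Fund Levy: 2.3% × $26680.00 = $613.64
Total: $7623.68 + $448.46 + $613.64 = $8685.78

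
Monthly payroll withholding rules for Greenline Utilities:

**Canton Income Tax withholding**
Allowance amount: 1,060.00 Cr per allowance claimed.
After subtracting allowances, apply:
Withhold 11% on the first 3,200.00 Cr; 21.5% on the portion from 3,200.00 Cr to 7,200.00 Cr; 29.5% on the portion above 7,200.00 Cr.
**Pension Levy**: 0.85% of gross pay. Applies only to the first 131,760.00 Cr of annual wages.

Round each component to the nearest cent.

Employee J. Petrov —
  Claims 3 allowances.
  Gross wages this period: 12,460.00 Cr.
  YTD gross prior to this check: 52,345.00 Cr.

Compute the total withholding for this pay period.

Canton Income Tax: taxable = 12,460.00 Cr − 3×1,060.00 Cr = 9,280.00 Cr
  1,212.00 Cr + 29.5% × (9,280.00 Cr − 7,200.00 Cr) = 1,212.00 Cr + 29.5% × 2,080.00 Cr = 1,825.60 Cr
Pension Levy: 0.85% × 12,460.00 Cr = 105.91 Cr
Total: 1,825.60 Cr + 105.91 Cr = 1,931.51 Cr

1,931.51 Cr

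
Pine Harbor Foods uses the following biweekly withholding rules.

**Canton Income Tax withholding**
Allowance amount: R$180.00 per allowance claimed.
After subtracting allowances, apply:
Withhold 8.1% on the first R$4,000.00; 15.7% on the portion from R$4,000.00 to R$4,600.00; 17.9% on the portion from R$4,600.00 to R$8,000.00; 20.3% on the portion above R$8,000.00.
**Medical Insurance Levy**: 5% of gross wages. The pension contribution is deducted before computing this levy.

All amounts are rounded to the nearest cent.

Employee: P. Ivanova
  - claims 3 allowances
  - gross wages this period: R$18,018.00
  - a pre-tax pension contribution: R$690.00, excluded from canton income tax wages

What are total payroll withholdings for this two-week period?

R$3,677.16

Canton Income Tax: taxable = R$18,018.00 − R$690.00 − 3×R$180.00 = R$16,788.00
  R$1,026.80 + 20.3% × (R$16,788.00 − R$8,000.00) = R$1,026.80 + 20.3% × R$8,788.00 = R$2,810.76
Medical Insurance Levy: 5% × R$17,328.00 = R$866.40
Total: R$2,810.76 + R$866.40 = R$3,677.16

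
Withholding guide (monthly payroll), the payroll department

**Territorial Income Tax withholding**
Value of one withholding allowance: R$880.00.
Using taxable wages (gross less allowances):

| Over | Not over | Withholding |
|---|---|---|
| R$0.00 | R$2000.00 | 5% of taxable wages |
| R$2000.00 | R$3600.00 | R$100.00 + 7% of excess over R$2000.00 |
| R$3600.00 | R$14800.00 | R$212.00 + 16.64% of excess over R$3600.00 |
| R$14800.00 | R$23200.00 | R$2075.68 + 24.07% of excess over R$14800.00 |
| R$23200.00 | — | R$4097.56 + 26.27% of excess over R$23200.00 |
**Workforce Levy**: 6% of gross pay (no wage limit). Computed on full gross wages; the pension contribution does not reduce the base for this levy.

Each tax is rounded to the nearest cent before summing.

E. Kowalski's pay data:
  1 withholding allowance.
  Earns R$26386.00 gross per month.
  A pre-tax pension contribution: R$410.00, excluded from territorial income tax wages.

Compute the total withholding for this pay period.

Territorial Income Tax: taxable = R$26386.00 − R$410.00 − 1×R$880.00 = R$25096.00
  R$4097.56 + 26.27% × (R$25096.00 − R$23200.00) = R$4097.56 + 26.27% × R$1896.00 = R$4595.64
Workforce Levy: 6% × R$26386.00 = R$1583.16
Total: R$4595.64 + R$1583.16 = R$6178.80

R$6178.80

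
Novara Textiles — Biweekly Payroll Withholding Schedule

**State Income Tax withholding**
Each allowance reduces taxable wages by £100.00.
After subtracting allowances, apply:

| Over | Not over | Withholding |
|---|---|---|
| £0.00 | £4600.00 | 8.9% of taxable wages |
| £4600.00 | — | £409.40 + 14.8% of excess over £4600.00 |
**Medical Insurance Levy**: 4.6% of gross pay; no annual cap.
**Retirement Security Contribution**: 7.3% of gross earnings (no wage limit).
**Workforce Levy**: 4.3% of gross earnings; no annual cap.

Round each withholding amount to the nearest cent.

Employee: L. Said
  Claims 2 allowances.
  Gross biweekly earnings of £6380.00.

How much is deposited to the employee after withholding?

State Income Tax: taxable = £6380.00 − 2×£100.00 = £6180.00
  £409.40 + 14.8% × (£6180.00 − £4600.00) = £409.40 + 14.8% × £1580.00 = £643.24
Medical Insurance Levy: 4.6% × £6380.00 = £293.48
Retirement Security Contribution: 7.3% × £6380.00 = £465.74
Workforce Levy: 4.3% × £6380.00 = £274.34
Total withheld: £643.24 + £293.48 + £465.74 + £274.34 = £1676.80
Net pay: £6380.00 − £1676.80 = £4703.20

£4703.20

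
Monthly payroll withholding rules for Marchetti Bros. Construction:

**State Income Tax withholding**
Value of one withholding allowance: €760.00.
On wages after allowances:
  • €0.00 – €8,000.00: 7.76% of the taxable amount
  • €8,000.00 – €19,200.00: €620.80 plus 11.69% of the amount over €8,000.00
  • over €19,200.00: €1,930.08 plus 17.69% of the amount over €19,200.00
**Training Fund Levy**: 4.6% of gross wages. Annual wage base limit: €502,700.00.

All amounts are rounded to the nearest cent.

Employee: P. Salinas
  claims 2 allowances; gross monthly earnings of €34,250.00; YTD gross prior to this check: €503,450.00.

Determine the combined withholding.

€4,323.54

State Income Tax: taxable = €34,250.00 − 2×€760.00 = €32,730.00
  €1,930.08 + 17.69% × (€32,730.00 − €19,200.00) = €1,930.08 + 17.69% × €13,530.00 = €4,323.54
Training Fund Levy: YTD €503,450.00 ≥ cap €502,700.00 → €0.00
Total: €4,323.54 + €0.00 = €4,323.54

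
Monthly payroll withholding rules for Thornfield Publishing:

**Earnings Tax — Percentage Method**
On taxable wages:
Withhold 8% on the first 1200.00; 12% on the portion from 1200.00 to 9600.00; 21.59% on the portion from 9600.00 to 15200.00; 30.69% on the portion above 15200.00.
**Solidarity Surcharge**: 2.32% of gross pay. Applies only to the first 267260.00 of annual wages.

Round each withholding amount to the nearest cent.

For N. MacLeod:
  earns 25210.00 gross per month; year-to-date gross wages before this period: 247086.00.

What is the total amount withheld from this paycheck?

Earnings Tax: taxable = 25210.00
  2313.04 + 30.69% × (25210.00 − 15200.00) = 2313.04 + 30.69% × 10010.00 = 5385.11
Solidarity Surcharge: cap 267260.00 − YTD 247086.00 = 20174.00 subject; 2.32% × 20174.00 = 468.04
Total: 5385.11 + 468.04 = 5853.15

5853.15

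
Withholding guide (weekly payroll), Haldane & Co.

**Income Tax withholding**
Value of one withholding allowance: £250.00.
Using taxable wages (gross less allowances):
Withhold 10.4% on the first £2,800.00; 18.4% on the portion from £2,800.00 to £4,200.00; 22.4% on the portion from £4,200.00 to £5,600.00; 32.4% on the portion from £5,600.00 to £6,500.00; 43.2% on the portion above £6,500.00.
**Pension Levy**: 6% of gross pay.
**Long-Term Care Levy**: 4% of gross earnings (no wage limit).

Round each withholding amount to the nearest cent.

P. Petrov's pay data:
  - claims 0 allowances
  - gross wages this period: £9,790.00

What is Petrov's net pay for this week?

£6,235.72

Income Tax: taxable = £9,790.00
  £1,154.00 + 43.2% × (£9,790.00 − £6,500.00) = £1,154.00 + 43.2% × £3,290.00 = £2,575.28
Pension Levy: 6% × £9,790.00 = £587.40
Long-Term Care Levy: 4% × £9,790.00 = £391.60
Total withheld: £2,575.28 + £587.40 + £391.60 = £3,554.28
Net pay: £9,790.00 − £3,554.28 = £6,235.72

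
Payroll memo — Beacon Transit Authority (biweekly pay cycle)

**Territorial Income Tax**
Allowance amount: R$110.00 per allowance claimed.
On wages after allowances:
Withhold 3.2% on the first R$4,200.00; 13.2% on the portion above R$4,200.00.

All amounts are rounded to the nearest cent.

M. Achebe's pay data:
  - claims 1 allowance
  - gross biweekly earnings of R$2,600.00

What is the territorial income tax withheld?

Territorial Income Tax: taxable = R$2,600.00 − 1×R$110.00 = R$2,490.00
  3.2% × R$2,490.00 = R$79.68

R$79.68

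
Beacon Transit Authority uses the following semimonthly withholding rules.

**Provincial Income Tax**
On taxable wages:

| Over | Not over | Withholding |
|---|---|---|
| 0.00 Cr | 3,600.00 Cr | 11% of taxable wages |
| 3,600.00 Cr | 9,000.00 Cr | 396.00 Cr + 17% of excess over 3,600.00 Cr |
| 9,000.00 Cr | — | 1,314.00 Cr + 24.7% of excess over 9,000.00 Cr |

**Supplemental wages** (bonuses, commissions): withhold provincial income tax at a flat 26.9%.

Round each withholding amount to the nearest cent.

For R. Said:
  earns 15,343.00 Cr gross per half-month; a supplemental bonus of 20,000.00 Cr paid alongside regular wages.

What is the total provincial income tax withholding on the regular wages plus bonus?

8,260.72 Cr

Provincial Income Tax: taxable = 15,343.00 Cr
  1,314.00 Cr + 24.7% × (15,343.00 Cr − 9,000.00 Cr) = 1,314.00 Cr + 24.7% × 6,343.00 Cr = 2,880.72 Cr
Supplemental (26.9% flat on bonus): 26.9% × 20,000.00 Cr = 5,380.00 Cr
Total provincial income tax: 2,880.72 Cr + 5,380.00 Cr = 8,260.72 Cr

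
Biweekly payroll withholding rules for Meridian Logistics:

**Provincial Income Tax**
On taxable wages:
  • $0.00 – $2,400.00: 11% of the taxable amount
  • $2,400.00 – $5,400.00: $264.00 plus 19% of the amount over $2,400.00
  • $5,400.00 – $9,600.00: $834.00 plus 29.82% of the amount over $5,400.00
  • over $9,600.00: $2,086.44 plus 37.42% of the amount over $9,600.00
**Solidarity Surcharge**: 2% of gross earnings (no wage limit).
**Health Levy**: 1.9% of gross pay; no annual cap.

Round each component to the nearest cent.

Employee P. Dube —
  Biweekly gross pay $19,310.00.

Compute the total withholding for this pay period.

$6,473.01

Provincial Income Tax: taxable = $19,310.00
  $2,086.44 + 37.42% × ($19,310.00 − $9,600.00) = $2,086.44 + 37.42% × $9,710.00 = $5,719.92
Solidarity Surcharge: 2% × $19,310.00 = $386.20
Health Levy: 1.9% × $19,310.00 = $366.89
Total: $5,719.92 + $386.20 + $366.89 = $6,473.01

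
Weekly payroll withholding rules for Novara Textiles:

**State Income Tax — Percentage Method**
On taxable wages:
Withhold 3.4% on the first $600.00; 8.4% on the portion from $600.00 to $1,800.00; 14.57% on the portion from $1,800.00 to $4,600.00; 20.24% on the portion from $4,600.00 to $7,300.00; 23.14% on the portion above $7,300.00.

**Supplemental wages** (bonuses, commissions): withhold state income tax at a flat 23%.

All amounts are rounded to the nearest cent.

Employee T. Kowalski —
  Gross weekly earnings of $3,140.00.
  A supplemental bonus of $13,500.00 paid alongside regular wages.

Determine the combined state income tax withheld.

State Income Tax: taxable = $3,140.00
  $121.20 + 14.57% × ($3,140.00 − $1,800.00) = $121.20 + 14.57% × $1,340.00 = $316.44
Supplemental (23% flat on bonus): 23% × $13,500.00 = $3,105.00
Total state income tax: $316.44 + $3,105.00 = $3,421.44

$3,421.44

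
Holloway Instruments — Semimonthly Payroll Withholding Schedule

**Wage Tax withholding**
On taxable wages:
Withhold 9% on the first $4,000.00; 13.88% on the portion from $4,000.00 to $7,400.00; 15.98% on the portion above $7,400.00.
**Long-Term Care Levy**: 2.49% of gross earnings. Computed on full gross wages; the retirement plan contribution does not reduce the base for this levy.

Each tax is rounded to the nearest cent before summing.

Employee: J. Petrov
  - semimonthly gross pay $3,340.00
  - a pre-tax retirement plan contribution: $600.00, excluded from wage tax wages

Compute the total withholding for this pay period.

$329.77

Wage Tax: taxable = $3,340.00 − $600.00 = $2,740.00
  9% × $2,740.00 = $246.60
Long-Term Care Levy: 2.49% × $3,340.00 = $83.17
Total: $246.60 + $83.17 = $329.77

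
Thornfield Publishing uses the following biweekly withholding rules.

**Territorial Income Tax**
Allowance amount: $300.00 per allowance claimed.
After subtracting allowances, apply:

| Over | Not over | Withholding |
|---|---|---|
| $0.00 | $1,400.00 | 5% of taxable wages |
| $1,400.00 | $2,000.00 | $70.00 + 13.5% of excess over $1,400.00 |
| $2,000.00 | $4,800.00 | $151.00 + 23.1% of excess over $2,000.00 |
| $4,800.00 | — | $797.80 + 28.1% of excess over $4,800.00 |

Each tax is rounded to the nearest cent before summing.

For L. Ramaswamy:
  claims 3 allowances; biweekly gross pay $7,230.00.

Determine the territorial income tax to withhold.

Territorial Income Tax: taxable = $7,230.00 − 3×$300.00 = $6,330.00
  $797.80 + 28.1% × ($6,330.00 − $4,800.00) = $797.80 + 28.1% × $1,530.00 = $1,227.73

$1,227.73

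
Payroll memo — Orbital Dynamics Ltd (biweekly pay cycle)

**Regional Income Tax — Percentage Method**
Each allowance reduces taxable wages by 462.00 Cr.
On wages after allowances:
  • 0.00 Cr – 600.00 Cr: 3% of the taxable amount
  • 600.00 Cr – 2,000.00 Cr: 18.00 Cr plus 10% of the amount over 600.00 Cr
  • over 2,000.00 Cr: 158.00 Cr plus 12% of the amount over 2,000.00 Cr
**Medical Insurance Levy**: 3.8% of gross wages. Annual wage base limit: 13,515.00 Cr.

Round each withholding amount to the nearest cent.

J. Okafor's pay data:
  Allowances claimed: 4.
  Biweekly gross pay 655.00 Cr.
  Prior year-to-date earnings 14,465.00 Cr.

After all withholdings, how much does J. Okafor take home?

Regional Income Tax: taxable = 655.00 Cr − 4×462.00 Cr = -1,193.00 Cr
  Taxable ≤ 0 → 0.00 Cr
Medical Insurance Levy: YTD 14,465.00 Cr ≥ cap 13,515.00 Cr → 0.00 Cr
Total withheld: 0.00 Cr + 0.00 Cr = 0.00 Cr
Net pay: 655.00 Cr − 0.00 Cr = 655.00 Cr

655.00 Cr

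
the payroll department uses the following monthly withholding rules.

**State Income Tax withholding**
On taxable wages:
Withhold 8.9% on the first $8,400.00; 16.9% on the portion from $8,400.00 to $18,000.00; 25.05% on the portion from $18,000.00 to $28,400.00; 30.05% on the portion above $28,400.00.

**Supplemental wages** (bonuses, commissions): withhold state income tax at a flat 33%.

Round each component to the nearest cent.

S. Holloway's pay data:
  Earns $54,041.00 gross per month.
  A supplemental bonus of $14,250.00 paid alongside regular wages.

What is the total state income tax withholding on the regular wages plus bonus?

$17,382.82

State Income Tax: taxable = $54,041.00
  $4,975.20 + 30.05% × ($54,041.00 − $28,400.00) = $4,975.20 + 30.05% × $25,641.00 = $12,680.32
Supplemental (33% flat on bonus): 33% × $14,250.00 = $4,702.50
Total state income tax: $12,680.32 + $4,702.50 = $17,382.82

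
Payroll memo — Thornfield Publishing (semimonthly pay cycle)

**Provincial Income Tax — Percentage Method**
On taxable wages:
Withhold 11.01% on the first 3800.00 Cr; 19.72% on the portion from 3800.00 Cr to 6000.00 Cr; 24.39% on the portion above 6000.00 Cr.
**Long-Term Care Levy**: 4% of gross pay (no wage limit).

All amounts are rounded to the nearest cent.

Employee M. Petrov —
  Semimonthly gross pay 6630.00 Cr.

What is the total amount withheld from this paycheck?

1271.08 Cr

Provincial Income Tax: taxable = 6630.00 Cr
  852.22 Cr + 24.39% × (6630.00 Cr − 6000.00 Cr) = 852.22 Cr + 24.39% × 630.00 Cr = 1005.88 Cr
Long-Term Care Levy: 4% × 6630.00 Cr = 265.20 Cr
Total: 1005.88 Cr + 265.20 Cr = 1271.08 Cr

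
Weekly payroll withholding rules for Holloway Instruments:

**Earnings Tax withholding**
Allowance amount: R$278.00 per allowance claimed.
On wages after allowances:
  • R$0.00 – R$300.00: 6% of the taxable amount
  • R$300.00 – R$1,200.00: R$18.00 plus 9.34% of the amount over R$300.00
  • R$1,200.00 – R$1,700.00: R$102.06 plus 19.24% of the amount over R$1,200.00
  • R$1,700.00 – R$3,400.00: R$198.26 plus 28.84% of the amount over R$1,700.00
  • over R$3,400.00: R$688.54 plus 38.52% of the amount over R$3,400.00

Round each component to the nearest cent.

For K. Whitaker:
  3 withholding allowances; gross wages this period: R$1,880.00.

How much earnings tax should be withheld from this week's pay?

R$87.68

Earnings Tax: taxable = R$1,880.00 − 3×R$278.00 = R$1,046.00
  R$18.00 + 9.34% × (R$1,046.00 − R$300.00) = R$18.00 + 9.34% × R$746.00 = R$87.68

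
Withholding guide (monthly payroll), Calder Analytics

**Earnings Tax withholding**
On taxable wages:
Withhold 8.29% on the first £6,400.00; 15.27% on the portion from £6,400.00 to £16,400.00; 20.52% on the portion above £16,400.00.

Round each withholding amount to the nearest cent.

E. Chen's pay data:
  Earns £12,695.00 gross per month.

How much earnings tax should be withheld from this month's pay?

Earnings Tax: taxable = £12,695.00
  £530.56 + 15.27% × (£12,695.00 − £6,400.00) = £530.56 + 15.27% × £6,295.00 = £1,491.81

£1,491.81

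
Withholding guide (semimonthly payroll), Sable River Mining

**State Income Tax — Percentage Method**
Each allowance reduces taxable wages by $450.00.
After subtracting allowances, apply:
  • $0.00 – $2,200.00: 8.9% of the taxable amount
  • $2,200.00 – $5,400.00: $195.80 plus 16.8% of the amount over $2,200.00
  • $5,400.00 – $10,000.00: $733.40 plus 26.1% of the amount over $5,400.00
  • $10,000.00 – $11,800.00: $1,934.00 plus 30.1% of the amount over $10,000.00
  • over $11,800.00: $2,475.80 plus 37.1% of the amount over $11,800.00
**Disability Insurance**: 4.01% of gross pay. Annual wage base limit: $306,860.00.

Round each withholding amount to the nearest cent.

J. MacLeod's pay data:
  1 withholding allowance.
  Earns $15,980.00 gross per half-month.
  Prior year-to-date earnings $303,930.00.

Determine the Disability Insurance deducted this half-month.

$117.49

Disability Insurance: cap $306,860.00 − YTD $303,930.00 = $2,930.00 subject; 4.01% × $2,930.00 = $117.49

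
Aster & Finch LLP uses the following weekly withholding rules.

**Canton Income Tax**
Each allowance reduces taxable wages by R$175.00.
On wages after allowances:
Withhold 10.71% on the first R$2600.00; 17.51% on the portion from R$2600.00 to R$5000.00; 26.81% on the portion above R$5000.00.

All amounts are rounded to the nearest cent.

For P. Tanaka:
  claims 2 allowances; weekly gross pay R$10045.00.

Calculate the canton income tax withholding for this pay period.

Canton Income Tax: taxable = R$10045.00 − 2×R$175.00 = R$9695.00
  R$698.70 + 26.81% × (R$9695.00 − R$5000.00) = R$698.70 + 26.81% × R$4695.00 = R$1957.43

R$1957.43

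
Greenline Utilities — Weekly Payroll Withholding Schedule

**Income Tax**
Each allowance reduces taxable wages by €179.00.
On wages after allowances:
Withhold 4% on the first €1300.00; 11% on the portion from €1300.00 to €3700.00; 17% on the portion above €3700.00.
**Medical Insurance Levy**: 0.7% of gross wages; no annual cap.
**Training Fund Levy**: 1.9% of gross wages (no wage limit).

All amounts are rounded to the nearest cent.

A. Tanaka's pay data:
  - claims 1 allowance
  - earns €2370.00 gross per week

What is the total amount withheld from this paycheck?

€211.63

Income Tax: taxable = €2370.00 − 1×€179.00 = €2191.00
  €52.00 + 11% × (€2191.00 − €1300.00) = €52.00 + 11% × €891.00 = €150.01
Medical Insurance Levy: 0.7% × €2370.00 = €16.59
Training Fund Levy: 1.9% × €2370.00 = €45.03
Total: €150.01 + €16.59 + €45.03 = €211.63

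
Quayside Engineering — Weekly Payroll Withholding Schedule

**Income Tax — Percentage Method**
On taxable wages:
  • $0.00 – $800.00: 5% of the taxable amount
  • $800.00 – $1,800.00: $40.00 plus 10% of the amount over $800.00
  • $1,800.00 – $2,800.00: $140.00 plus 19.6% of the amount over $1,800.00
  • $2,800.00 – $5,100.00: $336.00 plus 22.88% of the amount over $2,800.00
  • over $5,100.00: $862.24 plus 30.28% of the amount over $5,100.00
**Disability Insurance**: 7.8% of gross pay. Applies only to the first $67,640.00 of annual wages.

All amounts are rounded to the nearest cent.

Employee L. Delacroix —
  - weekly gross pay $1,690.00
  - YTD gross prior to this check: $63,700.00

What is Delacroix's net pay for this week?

$1,429.18

Income Tax: taxable = $1,690.00
  $40.00 + 10% × ($1,690.00 − $800.00) = $40.00 + 10% × $890.00 = $129.00
Disability Insurance: 7.8% × $1,690.00 = $131.82
Total withheld: $129.00 + $131.82 = $260.82
Net pay: $1,690.00 − $260.82 = $1,429.18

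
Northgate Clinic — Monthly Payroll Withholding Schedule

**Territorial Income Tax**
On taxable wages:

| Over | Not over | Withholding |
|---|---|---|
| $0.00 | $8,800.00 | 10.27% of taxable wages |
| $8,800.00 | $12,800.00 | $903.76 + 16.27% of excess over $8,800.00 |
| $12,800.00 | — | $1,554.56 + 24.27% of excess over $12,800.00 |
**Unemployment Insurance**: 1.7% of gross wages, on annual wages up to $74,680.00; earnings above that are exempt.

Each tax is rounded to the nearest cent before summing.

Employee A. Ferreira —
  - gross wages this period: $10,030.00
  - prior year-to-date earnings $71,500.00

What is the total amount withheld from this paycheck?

$1,157.94

Territorial Income Tax: taxable = $10,030.00
  $903.76 + 16.27% × ($10,030.00 − $8,800.00) = $903.76 + 16.27% × $1,230.00 = $1,103.88
Unemployment Insurance: cap $74,680.00 − YTD $71,500.00 = $3,180.00 subject; 1.7% × $3,180.00 = $54.06
Total: $1,103.88 + $54.06 = $1,157.94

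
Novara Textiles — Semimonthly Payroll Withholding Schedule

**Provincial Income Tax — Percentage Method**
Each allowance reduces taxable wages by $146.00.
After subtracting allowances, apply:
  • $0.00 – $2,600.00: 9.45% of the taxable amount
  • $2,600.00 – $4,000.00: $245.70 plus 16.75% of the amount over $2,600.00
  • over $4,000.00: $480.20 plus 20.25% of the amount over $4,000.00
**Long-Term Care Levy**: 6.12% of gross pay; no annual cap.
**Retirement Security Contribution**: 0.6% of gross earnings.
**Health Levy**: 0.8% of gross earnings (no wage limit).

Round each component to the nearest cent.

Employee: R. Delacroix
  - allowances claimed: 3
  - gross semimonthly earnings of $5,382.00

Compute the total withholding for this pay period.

Provincial Income Tax: taxable = $5,382.00 − 3×$146.00 = $4,944.00
  $480.20 + 20.25% × ($4,944.00 − $4,000.00) = $480.20 + 20.25% × $944.00 = $671.36
Long-Term Care Levy: 6.12% × $5,382.00 = $329.38
Retirement Security Contribution: 0.6% × $5,382.00 = $32.29
Health Levy: 0.8% × $5,382.00 = $43.06
Total: $671.36 + $329.38 + $32.29 + $43.06 = $1,076.09

$1,076.09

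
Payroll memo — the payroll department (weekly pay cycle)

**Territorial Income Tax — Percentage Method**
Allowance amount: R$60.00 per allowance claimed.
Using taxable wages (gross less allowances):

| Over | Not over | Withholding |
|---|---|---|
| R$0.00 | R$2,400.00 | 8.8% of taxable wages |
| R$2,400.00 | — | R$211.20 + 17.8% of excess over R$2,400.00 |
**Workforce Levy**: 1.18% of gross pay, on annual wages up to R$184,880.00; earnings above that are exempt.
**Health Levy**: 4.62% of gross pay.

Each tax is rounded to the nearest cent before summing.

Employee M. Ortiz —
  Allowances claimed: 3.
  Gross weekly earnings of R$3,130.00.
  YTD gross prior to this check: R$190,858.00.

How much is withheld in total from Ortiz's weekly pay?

Territorial Income Tax: taxable = R$3,130.00 − 3×R$60.00 = R$2,950.00
  R$211.20 + 17.8% × (R$2,950.00 − R$2,400.00) = R$211.20 + 17.8% × R$550.00 = R$309.10
Workforce Levy: YTD R$190,858.00 ≥ cap R$184,880.00 → R$0.00
Health Levy: 4.62% × R$3,130.00 = R$144.61
Total: R$309.10 + R$0.00 + R$144.61 = R$453.71

R$453.71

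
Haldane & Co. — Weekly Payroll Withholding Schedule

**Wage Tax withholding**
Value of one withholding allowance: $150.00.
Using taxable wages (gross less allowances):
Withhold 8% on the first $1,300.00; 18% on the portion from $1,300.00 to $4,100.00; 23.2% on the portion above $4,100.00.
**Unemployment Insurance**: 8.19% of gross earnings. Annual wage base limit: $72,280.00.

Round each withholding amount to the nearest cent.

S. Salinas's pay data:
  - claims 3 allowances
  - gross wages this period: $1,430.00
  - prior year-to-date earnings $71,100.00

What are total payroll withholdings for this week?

Wage Tax: taxable = $1,430.00 − 3×$150.00 = $980.00
  8% × $980.00 = $78.40
Unemployment Insurance: cap $72,280.00 − YTD $71,100.00 = $1,180.00 subject; 8.19% × $1,180.00 = $96.64
Total: $78.40 + $96.64 = $175.04

$175.04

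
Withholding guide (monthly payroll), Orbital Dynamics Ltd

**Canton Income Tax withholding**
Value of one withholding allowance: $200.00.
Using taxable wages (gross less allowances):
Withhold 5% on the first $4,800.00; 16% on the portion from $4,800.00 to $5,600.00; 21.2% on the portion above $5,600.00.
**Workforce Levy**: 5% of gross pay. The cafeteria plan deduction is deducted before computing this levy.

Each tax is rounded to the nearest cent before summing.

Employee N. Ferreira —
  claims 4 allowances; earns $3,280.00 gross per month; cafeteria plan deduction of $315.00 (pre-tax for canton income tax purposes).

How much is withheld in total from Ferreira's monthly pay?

Canton Income Tax: taxable = $3,280.00 − $315.00 − 4×$200.00 = $2,165.00
  5% × $2,165.00 = $108.25
Workforce Levy: 5% × $2,965.00 = $148.25
Total: $108.25 + $148.25 = $256.50

$256.50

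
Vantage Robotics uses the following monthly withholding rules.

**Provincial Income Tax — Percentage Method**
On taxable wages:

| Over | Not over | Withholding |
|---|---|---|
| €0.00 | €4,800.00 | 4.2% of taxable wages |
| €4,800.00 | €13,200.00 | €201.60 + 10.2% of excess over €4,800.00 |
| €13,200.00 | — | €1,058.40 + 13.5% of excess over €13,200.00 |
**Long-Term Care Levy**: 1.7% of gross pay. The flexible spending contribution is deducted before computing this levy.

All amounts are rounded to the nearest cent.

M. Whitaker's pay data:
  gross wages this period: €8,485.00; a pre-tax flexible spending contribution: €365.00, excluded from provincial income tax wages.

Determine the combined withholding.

Provincial Income Tax: taxable = €8,485.00 − €365.00 = €8,120.00
  €201.60 + 10.2% × (€8,120.00 − €4,800.00) = €201.60 + 10.2% × €3,320.00 = €540.24
Long-Term Care Levy: 1.7% × €8,120.00 = €138.04
Total: €540.24 + €138.04 = €678.28

€678.28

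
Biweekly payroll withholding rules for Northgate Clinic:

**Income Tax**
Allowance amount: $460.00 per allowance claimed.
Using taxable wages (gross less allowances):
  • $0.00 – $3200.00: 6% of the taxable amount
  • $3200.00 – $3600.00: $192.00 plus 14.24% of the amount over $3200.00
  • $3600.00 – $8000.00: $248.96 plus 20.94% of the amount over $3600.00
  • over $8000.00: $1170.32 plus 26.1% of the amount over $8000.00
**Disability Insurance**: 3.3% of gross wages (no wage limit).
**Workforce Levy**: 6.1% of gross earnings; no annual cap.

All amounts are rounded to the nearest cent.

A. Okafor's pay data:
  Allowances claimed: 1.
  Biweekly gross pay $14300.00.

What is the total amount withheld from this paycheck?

Income Tax: taxable = $14300.00 − 1×$460.00 = $13840.00
  $1170.32 + 26.1% × ($13840.00 − $8000.00) = $1170.32 + 26.1% × $5840.00 = $2694.56
Disability Insurance: 3.3% × $14300.00 = $471.90
Workforce Levy: 6.1% × $14300.00 = $872.30
Total: $2694.56 + $471.90 + $872.30 = $4038.76

$4038.76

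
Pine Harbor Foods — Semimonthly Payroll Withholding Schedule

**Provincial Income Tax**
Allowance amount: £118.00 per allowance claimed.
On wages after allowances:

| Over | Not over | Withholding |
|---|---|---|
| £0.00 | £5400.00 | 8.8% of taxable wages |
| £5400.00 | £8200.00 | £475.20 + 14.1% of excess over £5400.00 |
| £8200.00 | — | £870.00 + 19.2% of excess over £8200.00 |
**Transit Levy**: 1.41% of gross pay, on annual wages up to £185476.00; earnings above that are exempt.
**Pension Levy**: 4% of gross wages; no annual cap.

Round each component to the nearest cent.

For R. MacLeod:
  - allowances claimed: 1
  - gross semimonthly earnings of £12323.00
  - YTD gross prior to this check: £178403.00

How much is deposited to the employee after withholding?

£10091.39

Provincial Income Tax: taxable = £12323.00 − 1×£118.00 = £12205.00
  £870.00 + 19.2% × (£12205.00 − £8200.00) = £870.00 + 19.2% × £4005.00 = £1638.96
Transit Levy: cap £185476.00 − YTD £178403.00 = £7073.00 subject; 1.41% × £7073.00 = £99.73
Pension Levy: 4% × £12323.00 = £492.92
Total withheld: £1638.96 + £99.73 + £492.92 = £2231.61
Net pay: £12323.00 − £2231.61 = £10091.39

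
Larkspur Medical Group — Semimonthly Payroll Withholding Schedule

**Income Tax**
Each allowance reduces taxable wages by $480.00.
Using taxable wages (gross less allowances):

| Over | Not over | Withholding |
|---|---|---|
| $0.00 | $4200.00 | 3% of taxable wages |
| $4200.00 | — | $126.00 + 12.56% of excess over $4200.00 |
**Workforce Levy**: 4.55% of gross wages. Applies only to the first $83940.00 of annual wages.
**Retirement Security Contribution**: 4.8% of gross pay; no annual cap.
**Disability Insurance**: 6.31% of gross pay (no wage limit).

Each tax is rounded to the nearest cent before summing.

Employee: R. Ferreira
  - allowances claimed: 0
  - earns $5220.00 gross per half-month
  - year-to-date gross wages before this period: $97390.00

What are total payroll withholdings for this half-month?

$834.05

Income Tax: taxable = $5220.00
  $126.00 + 12.56% × ($5220.00 − $4200.00) = $126.00 + 12.56% × $1020.00 = $254.11
Workforce Levy: YTD $97390.00 ≥ cap $83940.00 → $0.00
Retirement Security Contribution: 4.8% × $5220.00 = $250.56
Disability Insurance: 6.31% × $5220.00 = $329.38
Total: $254.11 + $0.00 + $250.56 + $329.38 = $834.05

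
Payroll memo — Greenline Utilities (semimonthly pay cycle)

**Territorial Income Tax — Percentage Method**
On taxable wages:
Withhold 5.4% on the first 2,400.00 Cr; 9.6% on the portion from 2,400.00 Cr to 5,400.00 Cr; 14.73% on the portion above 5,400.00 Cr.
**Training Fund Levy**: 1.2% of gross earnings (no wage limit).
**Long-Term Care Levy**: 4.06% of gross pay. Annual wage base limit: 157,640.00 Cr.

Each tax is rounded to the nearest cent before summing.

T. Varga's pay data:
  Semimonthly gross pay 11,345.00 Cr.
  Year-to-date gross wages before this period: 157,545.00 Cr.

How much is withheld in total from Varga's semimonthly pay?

Territorial Income Tax: taxable = 11,345.00 Cr
  417.60 Cr + 14.73% × (11,345.00 Cr − 5,400.00 Cr) = 417.60 Cr + 14.73% × 5,945.00 Cr = 1,293.30 Cr
Training Fund Levy: 1.2% × 11,345.00 Cr = 136.14 Cr
Long-Term Care Levy: cap 157,640.00 Cr − YTD 157,545.00 Cr = 95.00 Cr subject; 4.06% × 95.00 Cr = 3.86 Cr
Total: 1,293.30 Cr + 136.14 Cr + 3.86 Cr = 1,433.30 Cr

1,433.30 Cr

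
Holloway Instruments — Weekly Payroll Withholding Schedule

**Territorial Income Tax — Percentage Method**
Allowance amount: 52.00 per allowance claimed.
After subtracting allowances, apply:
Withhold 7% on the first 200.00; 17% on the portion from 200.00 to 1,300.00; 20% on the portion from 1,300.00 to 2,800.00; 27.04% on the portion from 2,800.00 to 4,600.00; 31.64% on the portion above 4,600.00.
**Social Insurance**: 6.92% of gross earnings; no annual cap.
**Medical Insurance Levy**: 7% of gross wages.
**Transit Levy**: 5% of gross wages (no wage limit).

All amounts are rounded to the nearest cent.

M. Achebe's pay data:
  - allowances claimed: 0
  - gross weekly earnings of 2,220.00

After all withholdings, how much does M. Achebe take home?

Territorial Income Tax: taxable = 2,220.00
  201.00 + 20% × (2,220.00 − 1,300.00) = 201.00 + 20% × 920.00 = 385.00
Social Insurance: 6.92% × 2,220.00 = 153.62
Medical Insurance Levy: 7% × 2,220.00 = 155.40
Transit Levy: 5% × 2,220.00 = 111.00
Total withheld: 385.00 + 153.62 + 155.40 + 111.00 = 805.02
Net pay: 2,220.00 − 805.02 = 1,414.98

1,414.98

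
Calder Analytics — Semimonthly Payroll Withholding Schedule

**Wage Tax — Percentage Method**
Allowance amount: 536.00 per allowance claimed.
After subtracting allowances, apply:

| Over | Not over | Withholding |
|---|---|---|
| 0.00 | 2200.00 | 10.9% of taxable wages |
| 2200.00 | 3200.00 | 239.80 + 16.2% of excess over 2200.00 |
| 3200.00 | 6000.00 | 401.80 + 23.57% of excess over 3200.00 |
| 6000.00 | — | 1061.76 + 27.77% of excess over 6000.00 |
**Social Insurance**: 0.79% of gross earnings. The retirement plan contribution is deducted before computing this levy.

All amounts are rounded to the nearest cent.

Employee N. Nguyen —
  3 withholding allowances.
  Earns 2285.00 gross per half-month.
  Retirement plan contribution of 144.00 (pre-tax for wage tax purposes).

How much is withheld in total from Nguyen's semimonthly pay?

Wage Tax: taxable = 2285.00 − 144.00 − 3×536.00 = 533.00
  10.9% × 533.00 = 58.10
Social Insurance: 0.79% × 2141.00 = 16.91
Total: 58.10 + 16.91 = 75.01

75.01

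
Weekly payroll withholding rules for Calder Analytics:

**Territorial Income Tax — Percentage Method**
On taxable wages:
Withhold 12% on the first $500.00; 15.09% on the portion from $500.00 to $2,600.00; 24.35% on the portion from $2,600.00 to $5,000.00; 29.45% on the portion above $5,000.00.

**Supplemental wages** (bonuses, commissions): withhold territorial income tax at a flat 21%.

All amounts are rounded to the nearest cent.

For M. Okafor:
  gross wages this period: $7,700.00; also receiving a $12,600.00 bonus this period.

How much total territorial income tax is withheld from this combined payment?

$4,402.44

Territorial Income Tax: taxable = $7,700.00
  $961.29 + 29.45% × ($7,700.00 − $5,000.00) = $961.29 + 29.45% × $2,700.00 = $1,756.44
Supplemental (21% flat on bonus): 21% × $12,600.00 = $2,646.00
Total territorial income tax: $1,756.44 + $2,646.00 = $4,402.44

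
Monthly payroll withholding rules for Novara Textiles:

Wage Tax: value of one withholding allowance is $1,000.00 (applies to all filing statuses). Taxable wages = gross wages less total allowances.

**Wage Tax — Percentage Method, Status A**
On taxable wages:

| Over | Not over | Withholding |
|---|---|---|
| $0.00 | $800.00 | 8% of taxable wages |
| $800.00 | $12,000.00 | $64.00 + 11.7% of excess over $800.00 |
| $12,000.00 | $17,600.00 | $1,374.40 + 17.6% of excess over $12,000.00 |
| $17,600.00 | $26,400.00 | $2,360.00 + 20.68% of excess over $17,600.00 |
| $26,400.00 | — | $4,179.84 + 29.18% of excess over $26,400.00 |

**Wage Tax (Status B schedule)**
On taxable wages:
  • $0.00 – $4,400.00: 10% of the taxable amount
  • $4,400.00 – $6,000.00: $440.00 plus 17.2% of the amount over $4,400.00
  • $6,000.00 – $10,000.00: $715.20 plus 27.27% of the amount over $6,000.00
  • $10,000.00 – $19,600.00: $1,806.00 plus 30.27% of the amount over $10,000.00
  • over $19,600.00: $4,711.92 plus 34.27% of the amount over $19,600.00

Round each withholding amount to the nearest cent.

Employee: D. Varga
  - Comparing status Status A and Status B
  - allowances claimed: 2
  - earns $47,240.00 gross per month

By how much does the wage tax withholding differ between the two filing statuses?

Wage Tax (Status A): taxable = $47,240.00 − 2×$1,000.00 = $45,240.00
  $4,179.84 + 29.18% × ($45,240.00 − $26,400.00) = $4,179.84 + 29.18% × $18,840.00 = $9,677.35
Wage Tax (Status B): taxable = $47,240.00 − 2×$1,000.00 = $45,240.00
  $4,711.92 + 34.27% × ($45,240.00 − $19,600.00) = $4,711.92 + 34.27% × $25,640.00 = $13,498.75
Difference: |$9,677.35 − $13,498.75| = $3,821.40 (higher under Status B)

$3,821.40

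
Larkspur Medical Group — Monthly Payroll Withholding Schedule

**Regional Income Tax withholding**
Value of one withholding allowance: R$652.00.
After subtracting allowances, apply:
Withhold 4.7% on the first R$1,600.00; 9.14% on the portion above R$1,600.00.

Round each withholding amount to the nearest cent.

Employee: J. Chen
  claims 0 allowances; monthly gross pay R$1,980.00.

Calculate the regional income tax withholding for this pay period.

R$109.93

Regional Income Tax: taxable = R$1,980.00
  R$75.20 + 9.14% × (R$1,980.00 − R$1,600.00) = R$75.20 + 9.14% × R$380.00 = R$109.93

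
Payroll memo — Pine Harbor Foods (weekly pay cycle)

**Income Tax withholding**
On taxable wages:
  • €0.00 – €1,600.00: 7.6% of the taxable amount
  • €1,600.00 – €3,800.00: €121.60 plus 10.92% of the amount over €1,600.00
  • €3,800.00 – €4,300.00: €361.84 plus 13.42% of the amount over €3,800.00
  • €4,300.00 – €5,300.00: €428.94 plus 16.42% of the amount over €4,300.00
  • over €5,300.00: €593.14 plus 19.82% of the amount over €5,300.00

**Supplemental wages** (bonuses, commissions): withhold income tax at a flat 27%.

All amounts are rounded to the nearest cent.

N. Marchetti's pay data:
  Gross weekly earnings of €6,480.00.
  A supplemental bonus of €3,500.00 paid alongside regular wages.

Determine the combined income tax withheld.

€1,772.02

Income Tax: taxable = €6,480.00
  €593.14 + 19.82% × (€6,480.00 − €5,300.00) = €593.14 + 19.82% × €1,180.00 = €827.02
Supplemental (27% flat on bonus): 27% × €3,500.00 = €945.00
Total income tax: €827.02 + €945.00 = €1,772.02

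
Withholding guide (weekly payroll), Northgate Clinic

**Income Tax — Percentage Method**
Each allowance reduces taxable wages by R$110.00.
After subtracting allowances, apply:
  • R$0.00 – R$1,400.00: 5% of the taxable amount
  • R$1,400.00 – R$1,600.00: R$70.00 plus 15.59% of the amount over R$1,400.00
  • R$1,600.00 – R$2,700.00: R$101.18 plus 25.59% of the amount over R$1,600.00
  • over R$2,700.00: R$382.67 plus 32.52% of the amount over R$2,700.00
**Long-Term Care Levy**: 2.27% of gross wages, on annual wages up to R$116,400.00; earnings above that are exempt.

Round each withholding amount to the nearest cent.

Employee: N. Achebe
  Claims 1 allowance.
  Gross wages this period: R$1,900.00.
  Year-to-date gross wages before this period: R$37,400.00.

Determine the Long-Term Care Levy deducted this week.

Long-Term Care Levy: 2.27% × R$1,900.00 = R$43.13

R$43.13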